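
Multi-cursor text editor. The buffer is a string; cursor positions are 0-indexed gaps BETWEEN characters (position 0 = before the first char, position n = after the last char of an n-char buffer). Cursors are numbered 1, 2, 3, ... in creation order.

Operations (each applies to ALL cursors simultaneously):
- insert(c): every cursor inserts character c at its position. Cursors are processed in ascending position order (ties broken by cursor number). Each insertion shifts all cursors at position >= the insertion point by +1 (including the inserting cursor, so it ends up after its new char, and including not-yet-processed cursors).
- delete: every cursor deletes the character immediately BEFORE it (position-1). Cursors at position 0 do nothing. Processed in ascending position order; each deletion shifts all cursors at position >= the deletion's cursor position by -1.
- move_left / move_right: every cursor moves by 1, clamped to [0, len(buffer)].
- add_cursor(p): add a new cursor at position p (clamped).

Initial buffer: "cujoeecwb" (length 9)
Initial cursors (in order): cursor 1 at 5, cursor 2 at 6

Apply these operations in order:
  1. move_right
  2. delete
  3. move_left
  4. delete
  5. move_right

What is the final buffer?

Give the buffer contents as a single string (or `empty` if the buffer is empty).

After op 1 (move_right): buffer="cujoeecwb" (len 9), cursors c1@6 c2@7, authorship .........
After op 2 (delete): buffer="cujoewb" (len 7), cursors c1@5 c2@5, authorship .......
After op 3 (move_left): buffer="cujoewb" (len 7), cursors c1@4 c2@4, authorship .......
After op 4 (delete): buffer="cuewb" (len 5), cursors c1@2 c2@2, authorship .....
After op 5 (move_right): buffer="cuewb" (len 5), cursors c1@3 c2@3, authorship .....

Answer: cuewb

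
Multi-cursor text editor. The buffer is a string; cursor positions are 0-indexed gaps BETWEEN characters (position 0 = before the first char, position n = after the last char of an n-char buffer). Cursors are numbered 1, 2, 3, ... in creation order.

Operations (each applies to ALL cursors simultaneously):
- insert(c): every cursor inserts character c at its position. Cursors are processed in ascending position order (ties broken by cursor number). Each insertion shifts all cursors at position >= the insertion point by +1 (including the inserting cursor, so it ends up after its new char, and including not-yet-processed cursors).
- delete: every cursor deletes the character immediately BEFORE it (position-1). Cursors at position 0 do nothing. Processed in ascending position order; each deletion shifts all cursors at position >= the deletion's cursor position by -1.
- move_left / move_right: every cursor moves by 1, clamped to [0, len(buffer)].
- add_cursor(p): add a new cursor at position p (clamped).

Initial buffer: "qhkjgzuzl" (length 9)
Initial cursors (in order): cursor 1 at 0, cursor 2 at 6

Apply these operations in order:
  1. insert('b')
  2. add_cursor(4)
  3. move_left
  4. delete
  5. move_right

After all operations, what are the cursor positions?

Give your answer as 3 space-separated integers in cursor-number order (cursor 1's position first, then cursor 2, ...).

Answer: 1 6 3

Derivation:
After op 1 (insert('b')): buffer="bqhkjgzbuzl" (len 11), cursors c1@1 c2@8, authorship 1......2...
After op 2 (add_cursor(4)): buffer="bqhkjgzbuzl" (len 11), cursors c1@1 c3@4 c2@8, authorship 1......2...
After op 3 (move_left): buffer="bqhkjgzbuzl" (len 11), cursors c1@0 c3@3 c2@7, authorship 1......2...
After op 4 (delete): buffer="bqkjgbuzl" (len 9), cursors c1@0 c3@2 c2@5, authorship 1....2...
After op 5 (move_right): buffer="bqkjgbuzl" (len 9), cursors c1@1 c3@3 c2@6, authorship 1....2...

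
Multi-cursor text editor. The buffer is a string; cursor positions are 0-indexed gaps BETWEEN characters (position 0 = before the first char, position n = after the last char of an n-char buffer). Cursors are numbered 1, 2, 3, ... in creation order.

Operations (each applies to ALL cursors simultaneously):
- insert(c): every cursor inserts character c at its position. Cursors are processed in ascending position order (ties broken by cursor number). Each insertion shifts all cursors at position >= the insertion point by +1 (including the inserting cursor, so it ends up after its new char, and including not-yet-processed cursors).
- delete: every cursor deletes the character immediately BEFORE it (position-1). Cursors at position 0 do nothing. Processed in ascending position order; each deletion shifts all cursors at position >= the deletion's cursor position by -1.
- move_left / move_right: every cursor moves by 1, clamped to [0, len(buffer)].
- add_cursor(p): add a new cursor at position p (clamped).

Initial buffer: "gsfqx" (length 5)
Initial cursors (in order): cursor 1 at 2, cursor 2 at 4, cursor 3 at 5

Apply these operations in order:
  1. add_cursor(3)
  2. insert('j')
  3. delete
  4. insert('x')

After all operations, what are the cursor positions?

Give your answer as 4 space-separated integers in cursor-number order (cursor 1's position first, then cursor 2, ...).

Answer: 3 7 9 5

Derivation:
After op 1 (add_cursor(3)): buffer="gsfqx" (len 5), cursors c1@2 c4@3 c2@4 c3@5, authorship .....
After op 2 (insert('j')): buffer="gsjfjqjxj" (len 9), cursors c1@3 c4@5 c2@7 c3@9, authorship ..1.4.2.3
After op 3 (delete): buffer="gsfqx" (len 5), cursors c1@2 c4@3 c2@4 c3@5, authorship .....
After op 4 (insert('x')): buffer="gsxfxqxxx" (len 9), cursors c1@3 c4@5 c2@7 c3@9, authorship ..1.4.2.3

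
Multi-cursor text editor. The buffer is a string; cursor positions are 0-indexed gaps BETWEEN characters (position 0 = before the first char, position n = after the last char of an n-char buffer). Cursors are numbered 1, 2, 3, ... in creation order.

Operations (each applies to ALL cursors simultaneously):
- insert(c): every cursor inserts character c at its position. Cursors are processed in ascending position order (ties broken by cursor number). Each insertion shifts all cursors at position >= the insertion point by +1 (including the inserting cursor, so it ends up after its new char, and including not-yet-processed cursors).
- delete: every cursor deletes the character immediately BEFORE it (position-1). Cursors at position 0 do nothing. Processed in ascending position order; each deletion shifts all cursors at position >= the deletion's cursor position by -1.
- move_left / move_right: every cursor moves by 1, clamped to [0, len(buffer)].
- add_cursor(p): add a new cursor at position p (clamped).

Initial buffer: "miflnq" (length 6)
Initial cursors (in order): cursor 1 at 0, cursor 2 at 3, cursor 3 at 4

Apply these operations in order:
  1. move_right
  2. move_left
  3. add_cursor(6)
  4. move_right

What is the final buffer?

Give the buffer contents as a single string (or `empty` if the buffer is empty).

Answer: miflnq

Derivation:
After op 1 (move_right): buffer="miflnq" (len 6), cursors c1@1 c2@4 c3@5, authorship ......
After op 2 (move_left): buffer="miflnq" (len 6), cursors c1@0 c2@3 c3@4, authorship ......
After op 3 (add_cursor(6)): buffer="miflnq" (len 6), cursors c1@0 c2@3 c3@4 c4@6, authorship ......
After op 4 (move_right): buffer="miflnq" (len 6), cursors c1@1 c2@4 c3@5 c4@6, authorship ......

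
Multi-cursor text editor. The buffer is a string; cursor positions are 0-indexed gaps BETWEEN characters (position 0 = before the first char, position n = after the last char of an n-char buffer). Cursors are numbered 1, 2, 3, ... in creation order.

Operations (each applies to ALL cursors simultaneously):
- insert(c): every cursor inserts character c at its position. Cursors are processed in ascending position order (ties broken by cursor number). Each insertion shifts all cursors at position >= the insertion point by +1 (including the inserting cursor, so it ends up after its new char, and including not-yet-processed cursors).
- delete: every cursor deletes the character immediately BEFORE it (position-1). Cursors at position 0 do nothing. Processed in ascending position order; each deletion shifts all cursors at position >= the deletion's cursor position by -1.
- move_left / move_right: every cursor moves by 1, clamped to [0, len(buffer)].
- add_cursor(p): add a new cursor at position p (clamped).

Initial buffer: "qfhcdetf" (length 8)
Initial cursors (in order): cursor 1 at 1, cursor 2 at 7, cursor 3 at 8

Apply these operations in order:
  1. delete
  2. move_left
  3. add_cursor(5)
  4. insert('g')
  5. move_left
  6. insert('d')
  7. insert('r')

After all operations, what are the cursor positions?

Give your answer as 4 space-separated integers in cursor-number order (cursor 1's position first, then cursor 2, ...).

After op 1 (delete): buffer="fhcde" (len 5), cursors c1@0 c2@5 c3@5, authorship .....
After op 2 (move_left): buffer="fhcde" (len 5), cursors c1@0 c2@4 c3@4, authorship .....
After op 3 (add_cursor(5)): buffer="fhcde" (len 5), cursors c1@0 c2@4 c3@4 c4@5, authorship .....
After op 4 (insert('g')): buffer="gfhcdggeg" (len 9), cursors c1@1 c2@7 c3@7 c4@9, authorship 1....23.4
After op 5 (move_left): buffer="gfhcdggeg" (len 9), cursors c1@0 c2@6 c3@6 c4@8, authorship 1....23.4
After op 6 (insert('d')): buffer="dgfhcdgddgedg" (len 13), cursors c1@1 c2@9 c3@9 c4@12, authorship 11....2233.44
After op 7 (insert('r')): buffer="drgfhcdgddrrgedrg" (len 17), cursors c1@2 c2@12 c3@12 c4@16, authorship 111....223233.444

Answer: 2 12 12 16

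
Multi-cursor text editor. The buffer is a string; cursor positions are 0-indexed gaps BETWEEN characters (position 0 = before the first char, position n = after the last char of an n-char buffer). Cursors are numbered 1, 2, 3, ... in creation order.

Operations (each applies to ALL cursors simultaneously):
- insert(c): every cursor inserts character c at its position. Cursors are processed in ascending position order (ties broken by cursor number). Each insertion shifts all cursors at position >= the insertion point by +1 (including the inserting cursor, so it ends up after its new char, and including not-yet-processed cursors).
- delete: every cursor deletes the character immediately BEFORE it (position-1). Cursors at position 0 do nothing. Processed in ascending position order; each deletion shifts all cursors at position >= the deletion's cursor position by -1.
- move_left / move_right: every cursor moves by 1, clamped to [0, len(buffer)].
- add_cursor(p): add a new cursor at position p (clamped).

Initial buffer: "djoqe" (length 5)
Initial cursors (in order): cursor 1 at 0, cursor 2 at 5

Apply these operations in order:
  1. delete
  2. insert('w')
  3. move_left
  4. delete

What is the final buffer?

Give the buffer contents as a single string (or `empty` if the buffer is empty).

Answer: wdjow

Derivation:
After op 1 (delete): buffer="djoq" (len 4), cursors c1@0 c2@4, authorship ....
After op 2 (insert('w')): buffer="wdjoqw" (len 6), cursors c1@1 c2@6, authorship 1....2
After op 3 (move_left): buffer="wdjoqw" (len 6), cursors c1@0 c2@5, authorship 1....2
After op 4 (delete): buffer="wdjow" (len 5), cursors c1@0 c2@4, authorship 1...2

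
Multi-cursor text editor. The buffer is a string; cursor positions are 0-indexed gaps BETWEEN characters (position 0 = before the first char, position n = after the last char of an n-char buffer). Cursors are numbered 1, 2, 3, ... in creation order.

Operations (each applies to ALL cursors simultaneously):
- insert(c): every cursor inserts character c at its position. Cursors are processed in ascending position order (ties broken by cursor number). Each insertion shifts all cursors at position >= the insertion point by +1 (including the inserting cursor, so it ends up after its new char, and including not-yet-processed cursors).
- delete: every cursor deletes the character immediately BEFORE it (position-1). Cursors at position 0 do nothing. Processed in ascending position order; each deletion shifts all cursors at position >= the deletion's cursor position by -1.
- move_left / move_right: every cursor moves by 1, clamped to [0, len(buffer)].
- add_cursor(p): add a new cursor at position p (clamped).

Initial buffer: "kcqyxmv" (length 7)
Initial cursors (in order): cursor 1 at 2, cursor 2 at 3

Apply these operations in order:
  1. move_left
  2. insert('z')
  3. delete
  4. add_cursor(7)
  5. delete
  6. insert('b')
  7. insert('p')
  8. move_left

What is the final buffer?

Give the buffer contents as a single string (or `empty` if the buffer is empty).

After op 1 (move_left): buffer="kcqyxmv" (len 7), cursors c1@1 c2@2, authorship .......
After op 2 (insert('z')): buffer="kzczqyxmv" (len 9), cursors c1@2 c2@4, authorship .1.2.....
After op 3 (delete): buffer="kcqyxmv" (len 7), cursors c1@1 c2@2, authorship .......
After op 4 (add_cursor(7)): buffer="kcqyxmv" (len 7), cursors c1@1 c2@2 c3@7, authorship .......
After op 5 (delete): buffer="qyxm" (len 4), cursors c1@0 c2@0 c3@4, authorship ....
After op 6 (insert('b')): buffer="bbqyxmb" (len 7), cursors c1@2 c2@2 c3@7, authorship 12....3
After op 7 (insert('p')): buffer="bbppqyxmbp" (len 10), cursors c1@4 c2@4 c3@10, authorship 1212....33
After op 8 (move_left): buffer="bbppqyxmbp" (len 10), cursors c1@3 c2@3 c3@9, authorship 1212....33

Answer: bbppqyxmbp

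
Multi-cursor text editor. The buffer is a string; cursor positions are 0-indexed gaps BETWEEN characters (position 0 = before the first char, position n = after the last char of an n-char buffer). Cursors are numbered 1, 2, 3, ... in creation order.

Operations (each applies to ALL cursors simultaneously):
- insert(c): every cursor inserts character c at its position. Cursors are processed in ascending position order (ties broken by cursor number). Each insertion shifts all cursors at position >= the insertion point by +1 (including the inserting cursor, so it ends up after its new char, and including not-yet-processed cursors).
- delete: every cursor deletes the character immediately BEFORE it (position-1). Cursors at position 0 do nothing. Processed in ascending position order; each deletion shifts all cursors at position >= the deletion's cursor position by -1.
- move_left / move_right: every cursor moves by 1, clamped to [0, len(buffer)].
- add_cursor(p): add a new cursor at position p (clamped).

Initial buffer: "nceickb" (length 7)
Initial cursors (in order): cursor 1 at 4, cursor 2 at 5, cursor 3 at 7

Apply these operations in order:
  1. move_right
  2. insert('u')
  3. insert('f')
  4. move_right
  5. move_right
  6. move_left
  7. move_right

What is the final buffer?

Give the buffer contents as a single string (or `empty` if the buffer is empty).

Answer: nceicufkufbuf

Derivation:
After op 1 (move_right): buffer="nceickb" (len 7), cursors c1@5 c2@6 c3@7, authorship .......
After op 2 (insert('u')): buffer="nceicukubu" (len 10), cursors c1@6 c2@8 c3@10, authorship .....1.2.3
After op 3 (insert('f')): buffer="nceicufkufbuf" (len 13), cursors c1@7 c2@10 c3@13, authorship .....11.22.33
After op 4 (move_right): buffer="nceicufkufbuf" (len 13), cursors c1@8 c2@11 c3@13, authorship .....11.22.33
After op 5 (move_right): buffer="nceicufkufbuf" (len 13), cursors c1@9 c2@12 c3@13, authorship .....11.22.33
After op 6 (move_left): buffer="nceicufkufbuf" (len 13), cursors c1@8 c2@11 c3@12, authorship .....11.22.33
After op 7 (move_right): buffer="nceicufkufbuf" (len 13), cursors c1@9 c2@12 c3@13, authorship .....11.22.33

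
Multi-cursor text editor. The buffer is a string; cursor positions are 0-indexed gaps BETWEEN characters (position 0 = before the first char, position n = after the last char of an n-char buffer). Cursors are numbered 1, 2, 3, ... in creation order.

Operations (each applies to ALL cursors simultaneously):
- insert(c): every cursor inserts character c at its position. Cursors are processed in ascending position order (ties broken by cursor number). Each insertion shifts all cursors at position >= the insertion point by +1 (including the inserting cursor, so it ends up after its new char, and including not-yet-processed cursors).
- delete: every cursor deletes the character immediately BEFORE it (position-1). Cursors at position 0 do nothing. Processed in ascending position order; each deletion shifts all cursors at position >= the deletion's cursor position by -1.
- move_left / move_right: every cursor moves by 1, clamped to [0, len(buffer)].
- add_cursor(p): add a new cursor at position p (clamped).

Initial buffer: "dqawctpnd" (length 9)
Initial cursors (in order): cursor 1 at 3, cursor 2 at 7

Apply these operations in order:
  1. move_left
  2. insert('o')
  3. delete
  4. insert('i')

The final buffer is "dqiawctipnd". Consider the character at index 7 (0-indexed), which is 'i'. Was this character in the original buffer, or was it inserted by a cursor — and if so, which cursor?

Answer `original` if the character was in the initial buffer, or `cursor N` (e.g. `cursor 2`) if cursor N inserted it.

After op 1 (move_left): buffer="dqawctpnd" (len 9), cursors c1@2 c2@6, authorship .........
After op 2 (insert('o')): buffer="dqoawctopnd" (len 11), cursors c1@3 c2@8, authorship ..1....2...
After op 3 (delete): buffer="dqawctpnd" (len 9), cursors c1@2 c2@6, authorship .........
After op 4 (insert('i')): buffer="dqiawctipnd" (len 11), cursors c1@3 c2@8, authorship ..1....2...
Authorship (.=original, N=cursor N): . . 1 . . . . 2 . . .
Index 7: author = 2

Answer: cursor 2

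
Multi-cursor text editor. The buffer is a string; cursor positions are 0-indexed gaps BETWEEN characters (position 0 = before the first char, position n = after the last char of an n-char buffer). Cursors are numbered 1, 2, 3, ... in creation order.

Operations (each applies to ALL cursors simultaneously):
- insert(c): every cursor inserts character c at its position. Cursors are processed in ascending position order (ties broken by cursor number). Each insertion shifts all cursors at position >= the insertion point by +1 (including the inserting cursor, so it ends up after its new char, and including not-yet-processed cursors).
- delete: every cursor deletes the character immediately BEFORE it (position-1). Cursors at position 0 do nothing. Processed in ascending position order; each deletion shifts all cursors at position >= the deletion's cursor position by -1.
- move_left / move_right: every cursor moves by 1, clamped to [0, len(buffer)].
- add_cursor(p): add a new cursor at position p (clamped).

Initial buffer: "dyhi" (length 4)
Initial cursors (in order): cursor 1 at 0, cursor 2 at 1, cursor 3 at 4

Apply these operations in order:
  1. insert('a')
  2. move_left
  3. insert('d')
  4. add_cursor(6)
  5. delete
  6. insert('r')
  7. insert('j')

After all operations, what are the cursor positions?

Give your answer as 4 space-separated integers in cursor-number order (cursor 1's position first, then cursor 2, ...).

Answer: 2 6 13 9

Derivation:
After op 1 (insert('a')): buffer="adayhia" (len 7), cursors c1@1 c2@3 c3@7, authorship 1.2...3
After op 2 (move_left): buffer="adayhia" (len 7), cursors c1@0 c2@2 c3@6, authorship 1.2...3
After op 3 (insert('d')): buffer="daddayhida" (len 10), cursors c1@1 c2@4 c3@9, authorship 11.22...33
After op 4 (add_cursor(6)): buffer="daddayhida" (len 10), cursors c1@1 c2@4 c4@6 c3@9, authorship 11.22...33
After op 5 (delete): buffer="adahia" (len 6), cursors c1@0 c2@2 c4@3 c3@5, authorship 1.2..3
After op 6 (insert('r')): buffer="radrarhira" (len 10), cursors c1@1 c2@4 c4@6 c3@9, authorship 11.224..33
After op 7 (insert('j')): buffer="rjadrjarjhirja" (len 14), cursors c1@2 c2@6 c4@9 c3@13, authorship 111.22244..333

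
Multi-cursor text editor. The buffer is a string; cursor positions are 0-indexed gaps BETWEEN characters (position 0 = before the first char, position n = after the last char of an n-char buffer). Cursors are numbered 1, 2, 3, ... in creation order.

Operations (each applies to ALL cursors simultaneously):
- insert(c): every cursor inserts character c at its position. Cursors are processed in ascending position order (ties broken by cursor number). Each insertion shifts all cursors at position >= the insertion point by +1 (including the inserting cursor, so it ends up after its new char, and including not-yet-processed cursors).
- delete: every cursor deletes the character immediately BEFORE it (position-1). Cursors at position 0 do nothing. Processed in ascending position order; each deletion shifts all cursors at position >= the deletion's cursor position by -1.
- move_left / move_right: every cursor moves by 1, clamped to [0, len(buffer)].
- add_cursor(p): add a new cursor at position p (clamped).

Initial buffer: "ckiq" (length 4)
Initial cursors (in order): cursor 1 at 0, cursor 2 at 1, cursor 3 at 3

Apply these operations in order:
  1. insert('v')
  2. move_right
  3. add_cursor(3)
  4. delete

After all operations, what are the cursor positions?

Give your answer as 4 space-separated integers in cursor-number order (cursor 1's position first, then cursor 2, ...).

Answer: 1 1 3 1

Derivation:
After op 1 (insert('v')): buffer="vcvkivq" (len 7), cursors c1@1 c2@3 c3@6, authorship 1.2..3.
After op 2 (move_right): buffer="vcvkivq" (len 7), cursors c1@2 c2@4 c3@7, authorship 1.2..3.
After op 3 (add_cursor(3)): buffer="vcvkivq" (len 7), cursors c1@2 c4@3 c2@4 c3@7, authorship 1.2..3.
After op 4 (delete): buffer="viv" (len 3), cursors c1@1 c2@1 c4@1 c3@3, authorship 1.3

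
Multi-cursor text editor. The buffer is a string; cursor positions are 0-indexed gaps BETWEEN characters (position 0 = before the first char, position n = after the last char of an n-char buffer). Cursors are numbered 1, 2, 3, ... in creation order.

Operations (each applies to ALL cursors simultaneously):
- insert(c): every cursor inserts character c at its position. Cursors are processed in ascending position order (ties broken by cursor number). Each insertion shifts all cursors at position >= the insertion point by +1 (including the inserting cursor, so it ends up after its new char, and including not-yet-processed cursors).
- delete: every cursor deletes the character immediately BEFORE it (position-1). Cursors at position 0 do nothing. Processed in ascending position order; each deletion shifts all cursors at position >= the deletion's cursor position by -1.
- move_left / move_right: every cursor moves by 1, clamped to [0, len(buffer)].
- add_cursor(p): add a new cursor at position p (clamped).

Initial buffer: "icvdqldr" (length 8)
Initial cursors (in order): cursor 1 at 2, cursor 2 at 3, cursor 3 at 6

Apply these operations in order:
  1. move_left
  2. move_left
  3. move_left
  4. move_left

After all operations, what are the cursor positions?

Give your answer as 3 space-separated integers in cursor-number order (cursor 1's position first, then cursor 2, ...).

After op 1 (move_left): buffer="icvdqldr" (len 8), cursors c1@1 c2@2 c3@5, authorship ........
After op 2 (move_left): buffer="icvdqldr" (len 8), cursors c1@0 c2@1 c3@4, authorship ........
After op 3 (move_left): buffer="icvdqldr" (len 8), cursors c1@0 c2@0 c3@3, authorship ........
After op 4 (move_left): buffer="icvdqldr" (len 8), cursors c1@0 c2@0 c3@2, authorship ........

Answer: 0 0 2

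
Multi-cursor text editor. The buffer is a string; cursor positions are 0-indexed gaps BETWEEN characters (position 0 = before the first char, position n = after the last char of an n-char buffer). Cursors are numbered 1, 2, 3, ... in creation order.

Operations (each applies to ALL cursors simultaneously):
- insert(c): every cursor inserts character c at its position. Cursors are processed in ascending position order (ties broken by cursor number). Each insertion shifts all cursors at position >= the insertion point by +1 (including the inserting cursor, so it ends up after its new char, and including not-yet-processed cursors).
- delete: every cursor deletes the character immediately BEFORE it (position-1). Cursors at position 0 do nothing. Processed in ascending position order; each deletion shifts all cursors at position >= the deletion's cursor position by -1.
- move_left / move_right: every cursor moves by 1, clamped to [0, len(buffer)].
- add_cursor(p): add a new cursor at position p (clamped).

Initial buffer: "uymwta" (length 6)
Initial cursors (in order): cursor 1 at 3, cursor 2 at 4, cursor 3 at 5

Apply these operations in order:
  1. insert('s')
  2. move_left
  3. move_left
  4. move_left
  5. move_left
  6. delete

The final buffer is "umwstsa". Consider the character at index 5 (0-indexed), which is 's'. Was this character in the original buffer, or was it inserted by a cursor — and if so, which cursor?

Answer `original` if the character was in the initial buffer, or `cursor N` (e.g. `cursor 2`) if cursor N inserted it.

After op 1 (insert('s')): buffer="uymswstsa" (len 9), cursors c1@4 c2@6 c3@8, authorship ...1.2.3.
After op 2 (move_left): buffer="uymswstsa" (len 9), cursors c1@3 c2@5 c3@7, authorship ...1.2.3.
After op 3 (move_left): buffer="uymswstsa" (len 9), cursors c1@2 c2@4 c3@6, authorship ...1.2.3.
After op 4 (move_left): buffer="uymswstsa" (len 9), cursors c1@1 c2@3 c3@5, authorship ...1.2.3.
After op 5 (move_left): buffer="uymswstsa" (len 9), cursors c1@0 c2@2 c3@4, authorship ...1.2.3.
After op 6 (delete): buffer="umwstsa" (len 7), cursors c1@0 c2@1 c3@2, authorship ...2.3.
Authorship (.=original, N=cursor N): . . . 2 . 3 .
Index 5: author = 3

Answer: cursor 3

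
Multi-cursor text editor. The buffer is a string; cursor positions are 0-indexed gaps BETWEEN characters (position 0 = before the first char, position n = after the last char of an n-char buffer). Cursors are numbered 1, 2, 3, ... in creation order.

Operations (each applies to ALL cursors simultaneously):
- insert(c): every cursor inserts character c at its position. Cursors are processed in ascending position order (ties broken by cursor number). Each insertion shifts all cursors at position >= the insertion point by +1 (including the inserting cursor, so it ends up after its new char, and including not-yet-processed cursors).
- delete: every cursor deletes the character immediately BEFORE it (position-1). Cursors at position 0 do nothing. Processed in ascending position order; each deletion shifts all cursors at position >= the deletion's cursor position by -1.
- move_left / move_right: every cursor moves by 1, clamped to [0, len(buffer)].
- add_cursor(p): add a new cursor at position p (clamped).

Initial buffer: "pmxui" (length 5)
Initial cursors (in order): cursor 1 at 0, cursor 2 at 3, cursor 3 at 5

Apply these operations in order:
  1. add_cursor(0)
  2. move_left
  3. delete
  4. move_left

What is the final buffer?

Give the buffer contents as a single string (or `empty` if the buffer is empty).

Answer: pxi

Derivation:
After op 1 (add_cursor(0)): buffer="pmxui" (len 5), cursors c1@0 c4@0 c2@3 c3@5, authorship .....
After op 2 (move_left): buffer="pmxui" (len 5), cursors c1@0 c4@0 c2@2 c3@4, authorship .....
After op 3 (delete): buffer="pxi" (len 3), cursors c1@0 c4@0 c2@1 c3@2, authorship ...
After op 4 (move_left): buffer="pxi" (len 3), cursors c1@0 c2@0 c4@0 c3@1, authorship ...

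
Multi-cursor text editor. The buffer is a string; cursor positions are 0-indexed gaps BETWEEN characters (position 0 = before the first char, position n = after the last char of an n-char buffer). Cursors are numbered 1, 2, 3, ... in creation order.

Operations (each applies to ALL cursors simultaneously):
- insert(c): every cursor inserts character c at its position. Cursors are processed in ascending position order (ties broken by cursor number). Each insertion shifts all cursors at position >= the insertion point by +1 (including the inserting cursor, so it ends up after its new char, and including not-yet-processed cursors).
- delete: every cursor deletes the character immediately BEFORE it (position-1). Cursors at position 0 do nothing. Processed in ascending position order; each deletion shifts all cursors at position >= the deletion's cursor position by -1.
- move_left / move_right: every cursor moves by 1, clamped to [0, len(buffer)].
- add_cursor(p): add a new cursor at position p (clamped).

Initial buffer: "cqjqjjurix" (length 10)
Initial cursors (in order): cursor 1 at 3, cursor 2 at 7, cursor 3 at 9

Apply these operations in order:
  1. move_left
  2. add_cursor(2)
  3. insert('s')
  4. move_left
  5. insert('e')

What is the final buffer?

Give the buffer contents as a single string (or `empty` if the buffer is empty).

After op 1 (move_left): buffer="cqjqjjurix" (len 10), cursors c1@2 c2@6 c3@8, authorship ..........
After op 2 (add_cursor(2)): buffer="cqjqjjurix" (len 10), cursors c1@2 c4@2 c2@6 c3@8, authorship ..........
After op 3 (insert('s')): buffer="cqssjqjjsursix" (len 14), cursors c1@4 c4@4 c2@9 c3@12, authorship ..14....2..3..
After op 4 (move_left): buffer="cqssjqjjsursix" (len 14), cursors c1@3 c4@3 c2@8 c3@11, authorship ..14....2..3..
After op 5 (insert('e')): buffer="cqseesjqjjesuresix" (len 18), cursors c1@5 c4@5 c2@11 c3@15, authorship ..1144....22..33..

Answer: cqseesjqjjesuresix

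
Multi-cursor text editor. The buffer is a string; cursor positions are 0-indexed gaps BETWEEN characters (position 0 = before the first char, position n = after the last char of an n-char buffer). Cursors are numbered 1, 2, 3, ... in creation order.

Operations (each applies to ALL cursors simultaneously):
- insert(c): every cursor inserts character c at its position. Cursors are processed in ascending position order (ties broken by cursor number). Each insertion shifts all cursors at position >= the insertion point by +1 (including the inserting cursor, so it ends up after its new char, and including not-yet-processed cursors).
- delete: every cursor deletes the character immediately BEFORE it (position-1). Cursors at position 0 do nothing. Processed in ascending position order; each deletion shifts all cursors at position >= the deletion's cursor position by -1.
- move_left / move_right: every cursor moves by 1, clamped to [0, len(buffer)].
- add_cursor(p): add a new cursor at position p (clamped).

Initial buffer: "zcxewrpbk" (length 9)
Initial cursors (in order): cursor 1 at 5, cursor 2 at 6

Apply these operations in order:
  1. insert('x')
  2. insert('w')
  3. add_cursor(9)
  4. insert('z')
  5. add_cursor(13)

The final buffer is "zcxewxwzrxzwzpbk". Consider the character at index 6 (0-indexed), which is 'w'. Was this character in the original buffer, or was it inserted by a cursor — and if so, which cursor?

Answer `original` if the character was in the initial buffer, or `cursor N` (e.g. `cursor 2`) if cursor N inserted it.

After op 1 (insert('x')): buffer="zcxewxrxpbk" (len 11), cursors c1@6 c2@8, authorship .....1.2...
After op 2 (insert('w')): buffer="zcxewxwrxwpbk" (len 13), cursors c1@7 c2@10, authorship .....11.22...
After op 3 (add_cursor(9)): buffer="zcxewxwrxwpbk" (len 13), cursors c1@7 c3@9 c2@10, authorship .....11.22...
After op 4 (insert('z')): buffer="zcxewxwzrxzwzpbk" (len 16), cursors c1@8 c3@11 c2@13, authorship .....111.2322...
After op 5 (add_cursor(13)): buffer="zcxewxwzrxzwzpbk" (len 16), cursors c1@8 c3@11 c2@13 c4@13, authorship .....111.2322...
Authorship (.=original, N=cursor N): . . . . . 1 1 1 . 2 3 2 2 . . .
Index 6: author = 1

Answer: cursor 1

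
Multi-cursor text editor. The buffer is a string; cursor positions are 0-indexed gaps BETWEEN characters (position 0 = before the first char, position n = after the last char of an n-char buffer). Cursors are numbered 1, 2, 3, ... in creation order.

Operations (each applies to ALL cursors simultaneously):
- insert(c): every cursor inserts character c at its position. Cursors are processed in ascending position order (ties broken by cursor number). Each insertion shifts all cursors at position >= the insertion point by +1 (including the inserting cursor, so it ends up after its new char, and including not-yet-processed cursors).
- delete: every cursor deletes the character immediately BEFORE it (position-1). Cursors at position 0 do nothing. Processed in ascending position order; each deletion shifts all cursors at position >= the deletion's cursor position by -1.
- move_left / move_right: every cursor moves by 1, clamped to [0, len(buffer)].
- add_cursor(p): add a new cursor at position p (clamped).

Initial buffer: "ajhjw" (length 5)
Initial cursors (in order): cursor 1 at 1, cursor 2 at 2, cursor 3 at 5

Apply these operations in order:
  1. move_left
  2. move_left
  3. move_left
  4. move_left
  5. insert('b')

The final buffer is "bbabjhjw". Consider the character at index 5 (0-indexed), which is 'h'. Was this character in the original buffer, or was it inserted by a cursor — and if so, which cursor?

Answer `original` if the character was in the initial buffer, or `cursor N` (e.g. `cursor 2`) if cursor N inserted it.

After op 1 (move_left): buffer="ajhjw" (len 5), cursors c1@0 c2@1 c3@4, authorship .....
After op 2 (move_left): buffer="ajhjw" (len 5), cursors c1@0 c2@0 c3@3, authorship .....
After op 3 (move_left): buffer="ajhjw" (len 5), cursors c1@0 c2@0 c3@2, authorship .....
After op 4 (move_left): buffer="ajhjw" (len 5), cursors c1@0 c2@0 c3@1, authorship .....
After op 5 (insert('b')): buffer="bbabjhjw" (len 8), cursors c1@2 c2@2 c3@4, authorship 12.3....
Authorship (.=original, N=cursor N): 1 2 . 3 . . . .
Index 5: author = original

Answer: original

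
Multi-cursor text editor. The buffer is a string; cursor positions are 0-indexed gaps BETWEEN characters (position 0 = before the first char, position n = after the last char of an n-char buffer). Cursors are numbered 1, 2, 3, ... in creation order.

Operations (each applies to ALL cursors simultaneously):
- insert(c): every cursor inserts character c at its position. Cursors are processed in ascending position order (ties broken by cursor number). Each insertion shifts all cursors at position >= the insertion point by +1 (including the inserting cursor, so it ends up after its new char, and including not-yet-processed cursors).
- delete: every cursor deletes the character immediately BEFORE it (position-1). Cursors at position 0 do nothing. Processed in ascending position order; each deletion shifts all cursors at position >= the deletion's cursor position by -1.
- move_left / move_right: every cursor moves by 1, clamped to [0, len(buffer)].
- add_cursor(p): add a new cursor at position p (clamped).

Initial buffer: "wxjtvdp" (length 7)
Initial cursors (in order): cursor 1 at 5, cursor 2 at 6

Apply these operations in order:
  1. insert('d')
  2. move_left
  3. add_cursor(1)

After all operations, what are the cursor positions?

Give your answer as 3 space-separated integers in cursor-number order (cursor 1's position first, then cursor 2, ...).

After op 1 (insert('d')): buffer="wxjtvdddp" (len 9), cursors c1@6 c2@8, authorship .....1.2.
After op 2 (move_left): buffer="wxjtvdddp" (len 9), cursors c1@5 c2@7, authorship .....1.2.
After op 3 (add_cursor(1)): buffer="wxjtvdddp" (len 9), cursors c3@1 c1@5 c2@7, authorship .....1.2.

Answer: 5 7 1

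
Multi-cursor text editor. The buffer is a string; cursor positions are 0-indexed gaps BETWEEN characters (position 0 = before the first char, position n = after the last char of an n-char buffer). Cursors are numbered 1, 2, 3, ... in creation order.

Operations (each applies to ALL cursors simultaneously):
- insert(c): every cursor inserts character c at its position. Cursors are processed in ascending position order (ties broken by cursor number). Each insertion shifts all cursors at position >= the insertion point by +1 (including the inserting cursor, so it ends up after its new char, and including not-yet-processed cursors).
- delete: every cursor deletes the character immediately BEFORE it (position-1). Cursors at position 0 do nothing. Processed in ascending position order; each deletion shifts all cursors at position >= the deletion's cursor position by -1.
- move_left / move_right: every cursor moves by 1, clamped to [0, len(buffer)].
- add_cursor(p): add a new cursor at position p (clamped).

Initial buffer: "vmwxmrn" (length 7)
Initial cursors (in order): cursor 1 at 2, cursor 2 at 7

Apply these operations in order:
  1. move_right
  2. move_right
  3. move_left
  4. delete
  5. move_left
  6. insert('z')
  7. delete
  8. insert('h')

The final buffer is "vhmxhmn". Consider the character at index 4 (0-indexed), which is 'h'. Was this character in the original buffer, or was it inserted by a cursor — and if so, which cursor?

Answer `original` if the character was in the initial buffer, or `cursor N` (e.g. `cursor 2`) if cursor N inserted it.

Answer: cursor 2

Derivation:
After op 1 (move_right): buffer="vmwxmrn" (len 7), cursors c1@3 c2@7, authorship .......
After op 2 (move_right): buffer="vmwxmrn" (len 7), cursors c1@4 c2@7, authorship .......
After op 3 (move_left): buffer="vmwxmrn" (len 7), cursors c1@3 c2@6, authorship .......
After op 4 (delete): buffer="vmxmn" (len 5), cursors c1@2 c2@4, authorship .....
After op 5 (move_left): buffer="vmxmn" (len 5), cursors c1@1 c2@3, authorship .....
After op 6 (insert('z')): buffer="vzmxzmn" (len 7), cursors c1@2 c2@5, authorship .1..2..
After op 7 (delete): buffer="vmxmn" (len 5), cursors c1@1 c2@3, authorship .....
After op 8 (insert('h')): buffer="vhmxhmn" (len 7), cursors c1@2 c2@5, authorship .1..2..
Authorship (.=original, N=cursor N): . 1 . . 2 . .
Index 4: author = 2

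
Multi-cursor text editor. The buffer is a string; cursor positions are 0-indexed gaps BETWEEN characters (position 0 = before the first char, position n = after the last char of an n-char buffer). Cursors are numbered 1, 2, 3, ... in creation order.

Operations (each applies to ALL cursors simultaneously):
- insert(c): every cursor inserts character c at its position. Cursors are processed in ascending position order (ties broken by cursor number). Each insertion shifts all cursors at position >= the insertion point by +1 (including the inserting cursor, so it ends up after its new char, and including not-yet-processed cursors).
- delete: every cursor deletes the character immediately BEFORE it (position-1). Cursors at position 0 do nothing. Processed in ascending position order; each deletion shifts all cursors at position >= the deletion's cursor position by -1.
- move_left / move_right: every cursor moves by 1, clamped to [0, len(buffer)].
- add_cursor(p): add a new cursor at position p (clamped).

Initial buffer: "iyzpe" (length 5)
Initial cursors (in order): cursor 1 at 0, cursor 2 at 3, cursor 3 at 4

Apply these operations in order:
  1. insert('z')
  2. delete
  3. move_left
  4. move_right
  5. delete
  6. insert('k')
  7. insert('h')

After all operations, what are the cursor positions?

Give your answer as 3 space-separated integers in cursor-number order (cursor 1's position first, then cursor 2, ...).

After op 1 (insert('z')): buffer="ziyzzpze" (len 8), cursors c1@1 c2@5 c3@7, authorship 1...2.3.
After op 2 (delete): buffer="iyzpe" (len 5), cursors c1@0 c2@3 c3@4, authorship .....
After op 3 (move_left): buffer="iyzpe" (len 5), cursors c1@0 c2@2 c3@3, authorship .....
After op 4 (move_right): buffer="iyzpe" (len 5), cursors c1@1 c2@3 c3@4, authorship .....
After op 5 (delete): buffer="ye" (len 2), cursors c1@0 c2@1 c3@1, authorship ..
After op 6 (insert('k')): buffer="kykke" (len 5), cursors c1@1 c2@4 c3@4, authorship 1.23.
After op 7 (insert('h')): buffer="khykkhhe" (len 8), cursors c1@2 c2@7 c3@7, authorship 11.2323.

Answer: 2 7 7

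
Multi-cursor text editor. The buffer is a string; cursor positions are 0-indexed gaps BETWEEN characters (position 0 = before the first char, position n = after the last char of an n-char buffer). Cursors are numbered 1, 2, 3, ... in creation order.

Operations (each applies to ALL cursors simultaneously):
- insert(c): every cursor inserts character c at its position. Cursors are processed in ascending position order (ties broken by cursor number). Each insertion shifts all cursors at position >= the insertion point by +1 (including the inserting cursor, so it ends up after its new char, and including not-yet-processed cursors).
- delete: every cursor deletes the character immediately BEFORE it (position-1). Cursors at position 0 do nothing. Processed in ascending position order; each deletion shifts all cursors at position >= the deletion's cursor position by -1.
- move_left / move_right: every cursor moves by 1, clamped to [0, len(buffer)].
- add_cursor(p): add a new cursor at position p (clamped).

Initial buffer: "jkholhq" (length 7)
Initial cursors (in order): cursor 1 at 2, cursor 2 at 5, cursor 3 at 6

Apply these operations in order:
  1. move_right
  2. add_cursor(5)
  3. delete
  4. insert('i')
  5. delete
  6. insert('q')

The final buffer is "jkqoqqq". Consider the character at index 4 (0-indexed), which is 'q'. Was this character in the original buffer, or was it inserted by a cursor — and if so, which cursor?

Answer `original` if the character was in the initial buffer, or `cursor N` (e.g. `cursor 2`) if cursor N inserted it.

Answer: cursor 2

Derivation:
After op 1 (move_right): buffer="jkholhq" (len 7), cursors c1@3 c2@6 c3@7, authorship .......
After op 2 (add_cursor(5)): buffer="jkholhq" (len 7), cursors c1@3 c4@5 c2@6 c3@7, authorship .......
After op 3 (delete): buffer="jko" (len 3), cursors c1@2 c2@3 c3@3 c4@3, authorship ...
After op 4 (insert('i')): buffer="jkioiii" (len 7), cursors c1@3 c2@7 c3@7 c4@7, authorship ..1.234
After op 5 (delete): buffer="jko" (len 3), cursors c1@2 c2@3 c3@3 c4@3, authorship ...
After op 6 (insert('q')): buffer="jkqoqqq" (len 7), cursors c1@3 c2@7 c3@7 c4@7, authorship ..1.234
Authorship (.=original, N=cursor N): . . 1 . 2 3 4
Index 4: author = 2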